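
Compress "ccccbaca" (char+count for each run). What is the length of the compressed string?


Input: ccccbaca
Runs:
  'c' x 4 => "c4"
  'b' x 1 => "b1"
  'a' x 1 => "a1"
  'c' x 1 => "c1"
  'a' x 1 => "a1"
Compressed: "c4b1a1c1a1"
Compressed length: 10

10


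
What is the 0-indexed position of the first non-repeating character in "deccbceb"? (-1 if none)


Input: deccbceb
Character frequencies:
  'b': 2
  'c': 3
  'd': 1
  'e': 2
Scanning left to right for freq == 1:
  Position 0 ('d'): unique! => answer = 0

0


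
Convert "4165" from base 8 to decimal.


Input: "4165" in base 8
Positional expansion:
  Digit '4' (value 4) x 8^3 = 2048
  Digit '1' (value 1) x 8^2 = 64
  Digit '6' (value 6) x 8^1 = 48
  Digit '5' (value 5) x 8^0 = 5
Sum = 2165

2165


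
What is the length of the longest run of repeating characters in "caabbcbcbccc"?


Input: "caabbcbcbccc"
Scanning for longest run:
  Position 1 ('a'): new char, reset run to 1
  Position 2 ('a'): continues run of 'a', length=2
  Position 3 ('b'): new char, reset run to 1
  Position 4 ('b'): continues run of 'b', length=2
  Position 5 ('c'): new char, reset run to 1
  Position 6 ('b'): new char, reset run to 1
  Position 7 ('c'): new char, reset run to 1
  Position 8 ('b'): new char, reset run to 1
  Position 9 ('c'): new char, reset run to 1
  Position 10 ('c'): continues run of 'c', length=2
  Position 11 ('c'): continues run of 'c', length=3
Longest run: 'c' with length 3

3


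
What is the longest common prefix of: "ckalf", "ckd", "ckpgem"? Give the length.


Words: ckalf, ckd, ckpgem
  Position 0: all 'c' => match
  Position 1: all 'k' => match
  Position 2: ('a', 'd', 'p') => mismatch, stop
LCP = "ck" (length 2)

2


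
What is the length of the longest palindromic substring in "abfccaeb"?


Input: "abfccaeb"
Checking substrings for palindromes:
  [3:5] "cc" (len 2) => palindrome
Longest palindromic substring: "cc" with length 2

2


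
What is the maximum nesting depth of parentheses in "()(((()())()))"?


Input: "()(((()())()))"
Tracking depth:
  Position 0 '(': depth becomes 1
  Position 1 ')': depth becomes 0
  Position 2 '(': depth becomes 1
  Position 3 '(': depth becomes 2
  Position 4 '(': depth becomes 3
  Position 5 '(': depth becomes 4
  Position 6 ')': depth becomes 3
  Position 7 '(': depth becomes 4
  Position 8 ')': depth becomes 3
  Position 9 ')': depth becomes 2
  Position 10 '(': depth becomes 3
  Position 11 ')': depth becomes 2
  Position 12 ')': depth becomes 1
  Position 13 ')': depth becomes 0
Maximum depth reached: 4

4


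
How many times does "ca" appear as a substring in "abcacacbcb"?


Searching for "ca" in "abcacacbcb"
Scanning each position:
  Position 0: "ab" => no
  Position 1: "bc" => no
  Position 2: "ca" => MATCH
  Position 3: "ac" => no
  Position 4: "ca" => MATCH
  Position 5: "ac" => no
  Position 6: "cb" => no
  Position 7: "bc" => no
  Position 8: "cb" => no
Total occurrences: 2

2


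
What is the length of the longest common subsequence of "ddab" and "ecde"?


LCS of "ddab" and "ecde"
DP table:
           e    c    d    e
      0    0    0    0    0
  d   0    0    0    1    1
  d   0    0    0    1    1
  a   0    0    0    1    1
  b   0    0    0    1    1
LCS length = dp[4][4] = 1

1


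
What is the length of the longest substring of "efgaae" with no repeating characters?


Input: "efgaae"
Sliding window (track last position of each char):
  Position 0 ('e'): window [0,0] length 1 -- new best
  Position 1 ('f'): window [0,1] length 2 -- new best
  Position 2 ('g'): window [0,2] length 3 -- new best
  Position 3 ('a'): window [0,3] length 4 -- new best
  Position 4 ('a'): repeat (last at 3), move window start to 4
  Position 4 ('a'): window [4,4] length 1
  Position 5 ('e'): window [4,5] length 2
Longest substring with no repeats: "efga" with length 4

4


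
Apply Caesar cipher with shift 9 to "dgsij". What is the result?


Caesar cipher: shift "dgsij" by 9
  'd' (pos 3) + 9 = pos 12 = 'm'
  'g' (pos 6) + 9 = pos 15 = 'p'
  's' (pos 18) + 9 = pos 1 = 'b'
  'i' (pos 8) + 9 = pos 17 = 'r'
  'j' (pos 9) + 9 = pos 18 = 's'
Result: mpbrs

mpbrs


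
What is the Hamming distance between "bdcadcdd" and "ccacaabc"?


Comparing "bdcadcdd" and "ccacaabc" position by position:
  Position 0: 'b' vs 'c' => differ
  Position 1: 'd' vs 'c' => differ
  Position 2: 'c' vs 'a' => differ
  Position 3: 'a' vs 'c' => differ
  Position 4: 'd' vs 'a' => differ
  Position 5: 'c' vs 'a' => differ
  Position 6: 'd' vs 'b' => differ
  Position 7: 'd' vs 'c' => differ
Total differences (Hamming distance): 8

8


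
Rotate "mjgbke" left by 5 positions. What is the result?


Input: "mjgbke", rotate left by 5
First 5 characters: "mjgbk"
Remaining characters: "e"
Concatenate remaining + first: "e" + "mjgbk" = "emjgbk"

emjgbk


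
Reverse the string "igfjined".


Input: igfjined
Reading characters right to left:
  Position 7: 'd'
  Position 6: 'e'
  Position 5: 'n'
  Position 4: 'i'
  Position 3: 'j'
  Position 2: 'f'
  Position 1: 'g'
  Position 0: 'i'
Reversed: denijfgi

denijfgi


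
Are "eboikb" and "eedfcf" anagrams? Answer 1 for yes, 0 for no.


Strings: "eboikb", "eedfcf"
Sorted first:  bbeiko
Sorted second: cdeeff
Differ at position 0: 'b' vs 'c' => not anagrams

0


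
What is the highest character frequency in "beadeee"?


Input: beadeee
Character counts:
  'a': 1
  'b': 1
  'd': 1
  'e': 4
Maximum frequency: 4

4


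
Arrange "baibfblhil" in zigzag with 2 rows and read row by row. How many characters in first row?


Zigzag "baibfblhil" into 2 rows:
Placing characters:
  'b' => row 0
  'a' => row 1
  'i' => row 0
  'b' => row 1
  'f' => row 0
  'b' => row 1
  'l' => row 0
  'h' => row 1
  'i' => row 0
  'l' => row 1
Rows:
  Row 0: "bifli"
  Row 1: "abbhl"
First row length: 5

5


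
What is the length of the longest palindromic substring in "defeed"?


Input: "defeed"
Checking substrings for palindromes:
  [1:4] "efe" (len 3) => palindrome
  [3:5] "ee" (len 2) => palindrome
Longest palindromic substring: "efe" with length 3

3


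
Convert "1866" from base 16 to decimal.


Input: "1866" in base 16
Positional expansion:
  Digit '1' (value 1) x 16^3 = 4096
  Digit '8' (value 8) x 16^2 = 2048
  Digit '6' (value 6) x 16^1 = 96
  Digit '6' (value 6) x 16^0 = 6
Sum = 6246

6246


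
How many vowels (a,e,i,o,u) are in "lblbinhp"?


Input: lblbinhp
Checking each character:
  'l' at position 0: consonant
  'b' at position 1: consonant
  'l' at position 2: consonant
  'b' at position 3: consonant
  'i' at position 4: vowel (running total: 1)
  'n' at position 5: consonant
  'h' at position 6: consonant
  'p' at position 7: consonant
Total vowels: 1

1


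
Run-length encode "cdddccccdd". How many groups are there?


Input: cdddccccdd
Scanning for consecutive runs:
  Group 1: 'c' x 1 (positions 0-0)
  Group 2: 'd' x 3 (positions 1-3)
  Group 3: 'c' x 4 (positions 4-7)
  Group 4: 'd' x 2 (positions 8-9)
Total groups: 4

4


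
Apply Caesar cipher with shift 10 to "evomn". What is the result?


Caesar cipher: shift "evomn" by 10
  'e' (pos 4) + 10 = pos 14 = 'o'
  'v' (pos 21) + 10 = pos 5 = 'f'
  'o' (pos 14) + 10 = pos 24 = 'y'
  'm' (pos 12) + 10 = pos 22 = 'w'
  'n' (pos 13) + 10 = pos 23 = 'x'
Result: ofywx

ofywx


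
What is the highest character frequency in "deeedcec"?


Input: deeedcec
Character counts:
  'c': 2
  'd': 2
  'e': 4
Maximum frequency: 4

4


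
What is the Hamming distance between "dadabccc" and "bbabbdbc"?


Comparing "dadabccc" and "bbabbdbc" position by position:
  Position 0: 'd' vs 'b' => differ
  Position 1: 'a' vs 'b' => differ
  Position 2: 'd' vs 'a' => differ
  Position 3: 'a' vs 'b' => differ
  Position 4: 'b' vs 'b' => same
  Position 5: 'c' vs 'd' => differ
  Position 6: 'c' vs 'b' => differ
  Position 7: 'c' vs 'c' => same
Total differences (Hamming distance): 6

6


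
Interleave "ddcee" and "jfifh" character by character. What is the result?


Interleaving "ddcee" and "jfifh":
  Position 0: 'd' from first, 'j' from second => "dj"
  Position 1: 'd' from first, 'f' from second => "df"
  Position 2: 'c' from first, 'i' from second => "ci"
  Position 3: 'e' from first, 'f' from second => "ef"
  Position 4: 'e' from first, 'h' from second => "eh"
Result: djdfciefeh

djdfciefeh


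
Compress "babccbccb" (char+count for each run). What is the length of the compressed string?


Input: babccbccb
Runs:
  'b' x 1 => "b1"
  'a' x 1 => "a1"
  'b' x 1 => "b1"
  'c' x 2 => "c2"
  'b' x 1 => "b1"
  'c' x 2 => "c2"
  'b' x 1 => "b1"
Compressed: "b1a1b1c2b1c2b1"
Compressed length: 14

14


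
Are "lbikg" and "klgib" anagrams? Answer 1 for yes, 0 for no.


Strings: "lbikg", "klgib"
Sorted first:  bgikl
Sorted second: bgikl
Sorted forms match => anagrams

1


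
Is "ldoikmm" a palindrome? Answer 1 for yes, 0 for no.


Input: ldoikmm
Reversed: mmkiodl
  Compare pos 0 ('l') with pos 6 ('m'): MISMATCH
  Compare pos 1 ('d') with pos 5 ('m'): MISMATCH
  Compare pos 2 ('o') with pos 4 ('k'): MISMATCH
Result: not a palindrome

0


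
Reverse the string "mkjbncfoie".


Input: mkjbncfoie
Reading characters right to left:
  Position 9: 'e'
  Position 8: 'i'
  Position 7: 'o'
  Position 6: 'f'
  Position 5: 'c'
  Position 4: 'n'
  Position 3: 'b'
  Position 2: 'j'
  Position 1: 'k'
  Position 0: 'm'
Reversed: eiofcnbjkm

eiofcnbjkm


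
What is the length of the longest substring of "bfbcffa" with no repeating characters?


Input: "bfbcffa"
Sliding window (track last position of each char):
  Position 0 ('b'): window [0,0] length 1 -- new best
  Position 1 ('f'): window [0,1] length 2 -- new best
  Position 2 ('b'): repeat (last at 0), move window start to 1
  Position 2 ('b'): window [1,2] length 2
  Position 3 ('c'): window [1,3] length 3 -- new best
  Position 4 ('f'): repeat (last at 1), move window start to 2
  Position 4 ('f'): window [2,4] length 3
  Position 5 ('f'): repeat (last at 4), move window start to 5
  Position 5 ('f'): window [5,5] length 1
  Position 6 ('a'): window [5,6] length 2
Longest substring with no repeats: "fbc" with length 3

3


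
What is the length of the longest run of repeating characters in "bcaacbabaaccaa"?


Input: "bcaacbabaaccaa"
Scanning for longest run:
  Position 1 ('c'): new char, reset run to 1
  Position 2 ('a'): new char, reset run to 1
  Position 3 ('a'): continues run of 'a', length=2
  Position 4 ('c'): new char, reset run to 1
  Position 5 ('b'): new char, reset run to 1
  Position 6 ('a'): new char, reset run to 1
  Position 7 ('b'): new char, reset run to 1
  Position 8 ('a'): new char, reset run to 1
  Position 9 ('a'): continues run of 'a', length=2
  Position 10 ('c'): new char, reset run to 1
  Position 11 ('c'): continues run of 'c', length=2
  Position 12 ('a'): new char, reset run to 1
  Position 13 ('a'): continues run of 'a', length=2
Longest run: 'a' with length 2

2


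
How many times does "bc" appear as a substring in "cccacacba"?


Searching for "bc" in "cccacacba"
Scanning each position:
  Position 0: "cc" => no
  Position 1: "cc" => no
  Position 2: "ca" => no
  Position 3: "ac" => no
  Position 4: "ca" => no
  Position 5: "ac" => no
  Position 6: "cb" => no
  Position 7: "ba" => no
Total occurrences: 0

0


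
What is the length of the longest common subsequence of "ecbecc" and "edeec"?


LCS of "ecbecc" and "edeec"
DP table:
           e    d    e    e    c
      0    0    0    0    0    0
  e   0    1    1    1    1    1
  c   0    1    1    1    1    2
  b   0    1    1    1    1    2
  e   0    1    1    2    2    2
  c   0    1    1    2    2    3
  c   0    1    1    2    2    3
LCS length = dp[6][5] = 3

3


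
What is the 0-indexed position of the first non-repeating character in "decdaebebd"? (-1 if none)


Input: decdaebebd
Character frequencies:
  'a': 1
  'b': 2
  'c': 1
  'd': 3
  'e': 3
Scanning left to right for freq == 1:
  Position 0 ('d'): freq=3, skip
  Position 1 ('e'): freq=3, skip
  Position 2 ('c'): unique! => answer = 2

2


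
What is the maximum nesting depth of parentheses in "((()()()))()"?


Input: "((()()()))()"
Tracking depth:
  Position 0 '(': depth becomes 1
  Position 1 '(': depth becomes 2
  Position 2 '(': depth becomes 3
  Position 3 ')': depth becomes 2
  Position 4 '(': depth becomes 3
  Position 5 ')': depth becomes 2
  Position 6 '(': depth becomes 3
  Position 7 ')': depth becomes 2
  Position 8 ')': depth becomes 1
  Position 9 ')': depth becomes 0
  Position 10 '(': depth becomes 1
  Position 11 ')': depth becomes 0
Maximum depth reached: 3

3


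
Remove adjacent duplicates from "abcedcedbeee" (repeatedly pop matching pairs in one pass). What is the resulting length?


Input: abcedcedbeee
Stack-based adjacent duplicate removal:
  Read 'a': push. Stack: a
  Read 'b': push. Stack: ab
  Read 'c': push. Stack: abc
  Read 'e': push. Stack: abce
  Read 'd': push. Stack: abced
  Read 'c': push. Stack: abcedc
  Read 'e': push. Stack: abcedce
  Read 'd': push. Stack: abcedced
  Read 'b': push. Stack: abcedcedb
  Read 'e': push. Stack: abcedcedbe
  Read 'e': matches stack top 'e' => pop. Stack: abcedcedb
  Read 'e': push. Stack: abcedcedbe
Final stack: "abcedcedbe" (length 10)

10


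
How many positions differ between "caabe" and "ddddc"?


Comparing "caabe" and "ddddc" position by position:
  Position 0: 'c' vs 'd' => DIFFER
  Position 1: 'a' vs 'd' => DIFFER
  Position 2: 'a' vs 'd' => DIFFER
  Position 3: 'b' vs 'd' => DIFFER
  Position 4: 'e' vs 'c' => DIFFER
Positions that differ: 5

5


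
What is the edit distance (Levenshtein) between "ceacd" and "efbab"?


Computing edit distance: "ceacd" -> "efbab"
DP table:
           e    f    b    a    b
      0    1    2    3    4    5
  c   1    1    2    3    4    5
  e   2    1    2    3    4    5
  a   3    2    2    3    3    4
  c   4    3    3    3    4    4
  d   5    4    4    4    4    5
Edit distance = dp[5][5] = 5

5


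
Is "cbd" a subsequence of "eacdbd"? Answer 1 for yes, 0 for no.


Check if "cbd" is a subsequence of "eacdbd"
Greedy scan:
  Position 0 ('e'): no match needed
  Position 1 ('a'): no match needed
  Position 2 ('c'): matches sub[0] = 'c'
  Position 3 ('d'): no match needed
  Position 4 ('b'): matches sub[1] = 'b'
  Position 5 ('d'): matches sub[2] = 'd'
All 3 characters matched => is a subsequence

1


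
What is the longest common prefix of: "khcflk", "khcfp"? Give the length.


Words: khcflk, khcfp
  Position 0: all 'k' => match
  Position 1: all 'h' => match
  Position 2: all 'c' => match
  Position 3: all 'f' => match
  Position 4: ('l', 'p') => mismatch, stop
LCP = "khcf" (length 4)

4


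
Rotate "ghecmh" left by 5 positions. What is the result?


Input: "ghecmh", rotate left by 5
First 5 characters: "ghecm"
Remaining characters: "h"
Concatenate remaining + first: "h" + "ghecm" = "hghecm"

hghecm


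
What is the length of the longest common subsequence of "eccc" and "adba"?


LCS of "eccc" and "adba"
DP table:
           a    d    b    a
      0    0    0    0    0
  e   0    0    0    0    0
  c   0    0    0    0    0
  c   0    0    0    0    0
  c   0    0    0    0    0
LCS length = dp[4][4] = 0

0


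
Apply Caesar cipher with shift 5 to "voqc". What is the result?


Caesar cipher: shift "voqc" by 5
  'v' (pos 21) + 5 = pos 0 = 'a'
  'o' (pos 14) + 5 = pos 19 = 't'
  'q' (pos 16) + 5 = pos 21 = 'v'
  'c' (pos 2) + 5 = pos 7 = 'h'
Result: atvh

atvh


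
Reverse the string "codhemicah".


Input: codhemicah
Reading characters right to left:
  Position 9: 'h'
  Position 8: 'a'
  Position 7: 'c'
  Position 6: 'i'
  Position 5: 'm'
  Position 4: 'e'
  Position 3: 'h'
  Position 2: 'd'
  Position 1: 'o'
  Position 0: 'c'
Reversed: hacimehdoc

hacimehdoc


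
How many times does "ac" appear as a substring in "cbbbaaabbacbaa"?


Searching for "ac" in "cbbbaaabbacbaa"
Scanning each position:
  Position 0: "cb" => no
  Position 1: "bb" => no
  Position 2: "bb" => no
  Position 3: "ba" => no
  Position 4: "aa" => no
  Position 5: "aa" => no
  Position 6: "ab" => no
  Position 7: "bb" => no
  Position 8: "ba" => no
  Position 9: "ac" => MATCH
  Position 10: "cb" => no
  Position 11: "ba" => no
  Position 12: "aa" => no
Total occurrences: 1

1


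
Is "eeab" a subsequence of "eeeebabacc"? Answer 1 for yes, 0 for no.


Check if "eeab" is a subsequence of "eeeebabacc"
Greedy scan:
  Position 0 ('e'): matches sub[0] = 'e'
  Position 1 ('e'): matches sub[1] = 'e'
  Position 2 ('e'): no match needed
  Position 3 ('e'): no match needed
  Position 4 ('b'): no match needed
  Position 5 ('a'): matches sub[2] = 'a'
  Position 6 ('b'): matches sub[3] = 'b'
  Position 7 ('a'): no match needed
  Position 8 ('c'): no match needed
  Position 9 ('c'): no match needed
All 4 characters matched => is a subsequence

1


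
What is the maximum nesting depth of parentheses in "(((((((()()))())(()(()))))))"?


Input: "(((((((()()))())(()(()))))))"
Tracking depth:
  Position 0 '(': depth becomes 1
  Position 1 '(': depth becomes 2
  Position 2 '(': depth becomes 3
  Position 3 '(': depth becomes 4
  Position 4 '(': depth becomes 5
  Position 5 '(': depth becomes 6
  Position 6 '(': depth becomes 7
  Position 7 '(': depth becomes 8
  Position 8 ')': depth becomes 7
  Position 9 '(': depth becomes 8
  Position 10 ')': depth becomes 7
  Position 11 ')': depth becomes 6
  Position 12 ')': depth becomes 5
  Position 13 '(': depth becomes 6
  Position 14 ')': depth becomes 5
  Position 15 ')': depth becomes 4
  Position 16 '(': depth becomes 5
  Position 17 '(': depth becomes 6
  Position 18 ')': depth becomes 5
  Position 19 '(': depth becomes 6
  Position 20 '(': depth becomes 7
  Position 21 ')': depth becomes 6
  Position 22 ')': depth becomes 5
  Position 23 ')': depth becomes 4
  Position 24 ')': depth becomes 3
  Position 25 ')': depth becomes 2
  Position 26 ')': depth becomes 1
  Position 27 ')': depth becomes 0
Maximum depth reached: 8

8


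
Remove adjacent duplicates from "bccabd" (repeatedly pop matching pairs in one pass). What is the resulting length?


Input: bccabd
Stack-based adjacent duplicate removal:
  Read 'b': push. Stack: b
  Read 'c': push. Stack: bc
  Read 'c': matches stack top 'c' => pop. Stack: b
  Read 'a': push. Stack: ba
  Read 'b': push. Stack: bab
  Read 'd': push. Stack: babd
Final stack: "babd" (length 4)

4


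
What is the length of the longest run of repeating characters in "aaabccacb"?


Input: "aaabccacb"
Scanning for longest run:
  Position 1 ('a'): continues run of 'a', length=2
  Position 2 ('a'): continues run of 'a', length=3
  Position 3 ('b'): new char, reset run to 1
  Position 4 ('c'): new char, reset run to 1
  Position 5 ('c'): continues run of 'c', length=2
  Position 6 ('a'): new char, reset run to 1
  Position 7 ('c'): new char, reset run to 1
  Position 8 ('b'): new char, reset run to 1
Longest run: 'a' with length 3

3


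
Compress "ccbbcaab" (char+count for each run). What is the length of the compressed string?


Input: ccbbcaab
Runs:
  'c' x 2 => "c2"
  'b' x 2 => "b2"
  'c' x 1 => "c1"
  'a' x 2 => "a2"
  'b' x 1 => "b1"
Compressed: "c2b2c1a2b1"
Compressed length: 10

10


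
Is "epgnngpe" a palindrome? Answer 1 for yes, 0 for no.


Input: epgnngpe
Reversed: epgnngpe
  Compare pos 0 ('e') with pos 7 ('e'): match
  Compare pos 1 ('p') with pos 6 ('p'): match
  Compare pos 2 ('g') with pos 5 ('g'): match
  Compare pos 3 ('n') with pos 4 ('n'): match
Result: palindrome

1


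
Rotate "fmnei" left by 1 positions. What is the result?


Input: "fmnei", rotate left by 1
First 1 characters: "f"
Remaining characters: "mnei"
Concatenate remaining + first: "mnei" + "f" = "mneif"

mneif


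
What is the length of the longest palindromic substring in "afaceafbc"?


Input: "afaceafbc"
Checking substrings for palindromes:
  [0:3] "afa" (len 3) => palindrome
Longest palindromic substring: "afa" with length 3

3


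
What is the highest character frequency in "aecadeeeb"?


Input: aecadeeeb
Character counts:
  'a': 2
  'b': 1
  'c': 1
  'd': 1
  'e': 4
Maximum frequency: 4

4


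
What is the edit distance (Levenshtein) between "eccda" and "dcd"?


Computing edit distance: "eccda" -> "dcd"
DP table:
           d    c    d
      0    1    2    3
  e   1    1    2    3
  c   2    2    1    2
  c   3    3    2    2
  d   4    3    3    2
  a   5    4    4    3
Edit distance = dp[5][3] = 3

3


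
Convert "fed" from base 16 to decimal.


Input: "fed" in base 16
Positional expansion:
  Digit 'f' (value 15) x 16^2 = 3840
  Digit 'e' (value 14) x 16^1 = 224
  Digit 'd' (value 13) x 16^0 = 13
Sum = 4077

4077


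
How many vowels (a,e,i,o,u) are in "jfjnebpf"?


Input: jfjnebpf
Checking each character:
  'j' at position 0: consonant
  'f' at position 1: consonant
  'j' at position 2: consonant
  'n' at position 3: consonant
  'e' at position 4: vowel (running total: 1)
  'b' at position 5: consonant
  'p' at position 6: consonant
  'f' at position 7: consonant
Total vowels: 1

1


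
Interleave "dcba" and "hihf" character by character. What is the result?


Interleaving "dcba" and "hihf":
  Position 0: 'd' from first, 'h' from second => "dh"
  Position 1: 'c' from first, 'i' from second => "ci"
  Position 2: 'b' from first, 'h' from second => "bh"
  Position 3: 'a' from first, 'f' from second => "af"
Result: dhcibhaf

dhcibhaf


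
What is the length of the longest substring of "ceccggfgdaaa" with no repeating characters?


Input: "ceccggfgdaaa"
Sliding window (track last position of each char):
  Position 0 ('c'): window [0,0] length 1 -- new best
  Position 1 ('e'): window [0,1] length 2 -- new best
  Position 2 ('c'): repeat (last at 0), move window start to 1
  Position 2 ('c'): window [1,2] length 2
  Position 3 ('c'): repeat (last at 2), move window start to 3
  Position 3 ('c'): window [3,3] length 1
  Position 4 ('g'): window [3,4] length 2
  Position 5 ('g'): repeat (last at 4), move window start to 5
  Position 5 ('g'): window [5,5] length 1
  Position 6 ('f'): window [5,6] length 2
  Position 7 ('g'): repeat (last at 5), move window start to 6
  Position 7 ('g'): window [6,7] length 2
  Position 8 ('d'): window [6,8] length 3 -- new best
  Position 9 ('a'): window [6,9] length 4 -- new best
  Position 10 ('a'): repeat (last at 9), move window start to 10
  Position 10 ('a'): window [10,10] length 1
  Position 11 ('a'): repeat (last at 10), move window start to 11
  Position 11 ('a'): window [11,11] length 1
Longest substring with no repeats: "fgda" with length 4

4


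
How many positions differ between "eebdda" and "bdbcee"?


Comparing "eebdda" and "bdbcee" position by position:
  Position 0: 'e' vs 'b' => DIFFER
  Position 1: 'e' vs 'd' => DIFFER
  Position 2: 'b' vs 'b' => same
  Position 3: 'd' vs 'c' => DIFFER
  Position 4: 'd' vs 'e' => DIFFER
  Position 5: 'a' vs 'e' => DIFFER
Positions that differ: 5

5


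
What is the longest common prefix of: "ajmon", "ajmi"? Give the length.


Words: ajmon, ajmi
  Position 0: all 'a' => match
  Position 1: all 'j' => match
  Position 2: all 'm' => match
  Position 3: ('o', 'i') => mismatch, stop
LCP = "ajm" (length 3)

3


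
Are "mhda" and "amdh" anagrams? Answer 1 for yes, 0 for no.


Strings: "mhda", "amdh"
Sorted first:  adhm
Sorted second: adhm
Sorted forms match => anagrams

1


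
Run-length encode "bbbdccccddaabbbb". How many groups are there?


Input: bbbdccccddaabbbb
Scanning for consecutive runs:
  Group 1: 'b' x 3 (positions 0-2)
  Group 2: 'd' x 1 (positions 3-3)
  Group 3: 'c' x 4 (positions 4-7)
  Group 4: 'd' x 2 (positions 8-9)
  Group 5: 'a' x 2 (positions 10-11)
  Group 6: 'b' x 4 (positions 12-15)
Total groups: 6

6


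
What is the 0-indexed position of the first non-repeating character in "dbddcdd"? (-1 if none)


Input: dbddcdd
Character frequencies:
  'b': 1
  'c': 1
  'd': 5
Scanning left to right for freq == 1:
  Position 0 ('d'): freq=5, skip
  Position 1 ('b'): unique! => answer = 1

1


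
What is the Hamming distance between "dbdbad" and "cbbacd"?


Comparing "dbdbad" and "cbbacd" position by position:
  Position 0: 'd' vs 'c' => differ
  Position 1: 'b' vs 'b' => same
  Position 2: 'd' vs 'b' => differ
  Position 3: 'b' vs 'a' => differ
  Position 4: 'a' vs 'c' => differ
  Position 5: 'd' vs 'd' => same
Total differences (Hamming distance): 4

4


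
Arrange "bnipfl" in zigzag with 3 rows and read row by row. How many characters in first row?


Zigzag "bnipfl" into 3 rows:
Placing characters:
  'b' => row 0
  'n' => row 1
  'i' => row 2
  'p' => row 1
  'f' => row 0
  'l' => row 1
Rows:
  Row 0: "bf"
  Row 1: "npl"
  Row 2: "i"
First row length: 2

2


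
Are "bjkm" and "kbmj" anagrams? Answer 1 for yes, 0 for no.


Strings: "bjkm", "kbmj"
Sorted first:  bjkm
Sorted second: bjkm
Sorted forms match => anagrams

1


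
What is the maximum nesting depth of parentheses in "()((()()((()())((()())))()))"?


Input: "()((()()((()())((()())))()))"
Tracking depth:
  Position 0 '(': depth becomes 1
  Position 1 ')': depth becomes 0
  Position 2 '(': depth becomes 1
  Position 3 '(': depth becomes 2
  Position 4 '(': depth becomes 3
  Position 5 ')': depth becomes 2
  Position 6 '(': depth becomes 3
  Position 7 ')': depth becomes 2
  Position 8 '(': depth becomes 3
  Position 9 '(': depth becomes 4
  Position 10 '(': depth becomes 5
  Position 11 ')': depth becomes 4
  Position 12 '(': depth becomes 5
  Position 13 ')': depth becomes 4
  Position 14 ')': depth becomes 3
  Position 15 '(': depth becomes 4
  Position 16 '(': depth becomes 5
  Position 17 '(': depth becomes 6
  Position 18 ')': depth becomes 5
  Position 19 '(': depth becomes 6
  Position 20 ')': depth becomes 5
  Position 21 ')': depth becomes 4
  Position 22 ')': depth becomes 3
  Position 23 ')': depth becomes 2
  Position 24 '(': depth becomes 3
  Position 25 ')': depth becomes 2
  Position 26 ')': depth becomes 1
  Position 27 ')': depth becomes 0
Maximum depth reached: 6

6


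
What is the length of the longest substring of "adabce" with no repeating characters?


Input: "adabce"
Sliding window (track last position of each char):
  Position 0 ('a'): window [0,0] length 1 -- new best
  Position 1 ('d'): window [0,1] length 2 -- new best
  Position 2 ('a'): repeat (last at 0), move window start to 1
  Position 2 ('a'): window [1,2] length 2
  Position 3 ('b'): window [1,3] length 3 -- new best
  Position 4 ('c'): window [1,4] length 4 -- new best
  Position 5 ('e'): window [1,5] length 5 -- new best
Longest substring with no repeats: "dabce" with length 5

5


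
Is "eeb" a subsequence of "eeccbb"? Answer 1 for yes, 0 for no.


Check if "eeb" is a subsequence of "eeccbb"
Greedy scan:
  Position 0 ('e'): matches sub[0] = 'e'
  Position 1 ('e'): matches sub[1] = 'e'
  Position 2 ('c'): no match needed
  Position 3 ('c'): no match needed
  Position 4 ('b'): matches sub[2] = 'b'
  Position 5 ('b'): no match needed
All 3 characters matched => is a subsequence

1


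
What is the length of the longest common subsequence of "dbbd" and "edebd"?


LCS of "dbbd" and "edebd"
DP table:
           e    d    e    b    d
      0    0    0    0    0    0
  d   0    0    1    1    1    1
  b   0    0    1    1    2    2
  b   0    0    1    1    2    2
  d   0    0    1    1    2    3
LCS length = dp[4][5] = 3

3


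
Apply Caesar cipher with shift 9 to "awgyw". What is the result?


Caesar cipher: shift "awgyw" by 9
  'a' (pos 0) + 9 = pos 9 = 'j'
  'w' (pos 22) + 9 = pos 5 = 'f'
  'g' (pos 6) + 9 = pos 15 = 'p'
  'y' (pos 24) + 9 = pos 7 = 'h'
  'w' (pos 22) + 9 = pos 5 = 'f'
Result: jfphf

jfphf


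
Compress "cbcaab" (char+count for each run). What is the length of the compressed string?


Input: cbcaab
Runs:
  'c' x 1 => "c1"
  'b' x 1 => "b1"
  'c' x 1 => "c1"
  'a' x 2 => "a2"
  'b' x 1 => "b1"
Compressed: "c1b1c1a2b1"
Compressed length: 10

10


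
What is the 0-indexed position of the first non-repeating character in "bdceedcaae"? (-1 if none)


Input: bdceedcaae
Character frequencies:
  'a': 2
  'b': 1
  'c': 2
  'd': 2
  'e': 3
Scanning left to right for freq == 1:
  Position 0 ('b'): unique! => answer = 0

0


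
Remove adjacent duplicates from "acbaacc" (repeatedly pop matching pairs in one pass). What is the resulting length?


Input: acbaacc
Stack-based adjacent duplicate removal:
  Read 'a': push. Stack: a
  Read 'c': push. Stack: ac
  Read 'b': push. Stack: acb
  Read 'a': push. Stack: acba
  Read 'a': matches stack top 'a' => pop. Stack: acb
  Read 'c': push. Stack: acbc
  Read 'c': matches stack top 'c' => pop. Stack: acb
Final stack: "acb" (length 3)

3


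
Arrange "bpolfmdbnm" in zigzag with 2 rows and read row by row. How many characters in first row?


Zigzag "bpolfmdbnm" into 2 rows:
Placing characters:
  'b' => row 0
  'p' => row 1
  'o' => row 0
  'l' => row 1
  'f' => row 0
  'm' => row 1
  'd' => row 0
  'b' => row 1
  'n' => row 0
  'm' => row 1
Rows:
  Row 0: "bofdn"
  Row 1: "plmbm"
First row length: 5

5


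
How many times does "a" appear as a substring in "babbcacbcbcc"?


Searching for "a" in "babbcacbcbcc"
Scanning each position:
  Position 0: "b" => no
  Position 1: "a" => MATCH
  Position 2: "b" => no
  Position 3: "b" => no
  Position 4: "c" => no
  Position 5: "a" => MATCH
  Position 6: "c" => no
  Position 7: "b" => no
  Position 8: "c" => no
  Position 9: "b" => no
  Position 10: "c" => no
  Position 11: "c" => no
Total occurrences: 2

2


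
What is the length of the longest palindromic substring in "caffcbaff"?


Input: "caffcbaff"
Checking substrings for palindromes:
  [2:4] "ff" (len 2) => palindrome
  [7:9] "ff" (len 2) => palindrome
Longest palindromic substring: "ff" with length 2

2


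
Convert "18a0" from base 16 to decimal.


Input: "18a0" in base 16
Positional expansion:
  Digit '1' (value 1) x 16^3 = 4096
  Digit '8' (value 8) x 16^2 = 2048
  Digit 'a' (value 10) x 16^1 = 160
  Digit '0' (value 0) x 16^0 = 0
Sum = 6304

6304


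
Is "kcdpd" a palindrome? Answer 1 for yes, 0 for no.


Input: kcdpd
Reversed: dpdck
  Compare pos 0 ('k') with pos 4 ('d'): MISMATCH
  Compare pos 1 ('c') with pos 3 ('p'): MISMATCH
Result: not a palindrome

0


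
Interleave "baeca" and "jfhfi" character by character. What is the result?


Interleaving "baeca" and "jfhfi":
  Position 0: 'b' from first, 'j' from second => "bj"
  Position 1: 'a' from first, 'f' from second => "af"
  Position 2: 'e' from first, 'h' from second => "eh"
  Position 3: 'c' from first, 'f' from second => "cf"
  Position 4: 'a' from first, 'i' from second => "ai"
Result: bjafehcfai

bjafehcfai


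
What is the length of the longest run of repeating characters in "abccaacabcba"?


Input: "abccaacabcba"
Scanning for longest run:
  Position 1 ('b'): new char, reset run to 1
  Position 2 ('c'): new char, reset run to 1
  Position 3 ('c'): continues run of 'c', length=2
  Position 4 ('a'): new char, reset run to 1
  Position 5 ('a'): continues run of 'a', length=2
  Position 6 ('c'): new char, reset run to 1
  Position 7 ('a'): new char, reset run to 1
  Position 8 ('b'): new char, reset run to 1
  Position 9 ('c'): new char, reset run to 1
  Position 10 ('b'): new char, reset run to 1
  Position 11 ('a'): new char, reset run to 1
Longest run: 'c' with length 2

2


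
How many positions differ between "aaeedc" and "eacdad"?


Comparing "aaeedc" and "eacdad" position by position:
  Position 0: 'a' vs 'e' => DIFFER
  Position 1: 'a' vs 'a' => same
  Position 2: 'e' vs 'c' => DIFFER
  Position 3: 'e' vs 'd' => DIFFER
  Position 4: 'd' vs 'a' => DIFFER
  Position 5: 'c' vs 'd' => DIFFER
Positions that differ: 5

5


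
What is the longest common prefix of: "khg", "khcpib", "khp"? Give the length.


Words: khg, khcpib, khp
  Position 0: all 'k' => match
  Position 1: all 'h' => match
  Position 2: ('g', 'c', 'p') => mismatch, stop
LCP = "kh" (length 2)

2


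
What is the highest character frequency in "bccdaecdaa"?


Input: bccdaecdaa
Character counts:
  'a': 3
  'b': 1
  'c': 3
  'd': 2
  'e': 1
Maximum frequency: 3

3


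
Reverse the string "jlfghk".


Input: jlfghk
Reading characters right to left:
  Position 5: 'k'
  Position 4: 'h'
  Position 3: 'g'
  Position 2: 'f'
  Position 1: 'l'
  Position 0: 'j'
Reversed: khgflj

khgflj


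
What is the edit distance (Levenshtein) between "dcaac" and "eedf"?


Computing edit distance: "dcaac" -> "eedf"
DP table:
           e    e    d    f
      0    1    2    3    4
  d   1    1    2    2    3
  c   2    2    2    3    3
  a   3    3    3    3    4
  a   4    4    4    4    4
  c   5    5    5    5    5
Edit distance = dp[5][4] = 5

5


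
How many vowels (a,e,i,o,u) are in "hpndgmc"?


Input: hpndgmc
Checking each character:
  'h' at position 0: consonant
  'p' at position 1: consonant
  'n' at position 2: consonant
  'd' at position 3: consonant
  'g' at position 4: consonant
  'm' at position 5: consonant
  'c' at position 6: consonant
Total vowels: 0

0


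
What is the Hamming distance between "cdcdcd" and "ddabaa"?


Comparing "cdcdcd" and "ddabaa" position by position:
  Position 0: 'c' vs 'd' => differ
  Position 1: 'd' vs 'd' => same
  Position 2: 'c' vs 'a' => differ
  Position 3: 'd' vs 'b' => differ
  Position 4: 'c' vs 'a' => differ
  Position 5: 'd' vs 'a' => differ
Total differences (Hamming distance): 5

5


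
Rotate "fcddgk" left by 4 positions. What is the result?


Input: "fcddgk", rotate left by 4
First 4 characters: "fcdd"
Remaining characters: "gk"
Concatenate remaining + first: "gk" + "fcdd" = "gkfcdd"

gkfcdd


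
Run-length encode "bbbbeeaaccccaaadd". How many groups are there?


Input: bbbbeeaaccccaaadd
Scanning for consecutive runs:
  Group 1: 'b' x 4 (positions 0-3)
  Group 2: 'e' x 2 (positions 4-5)
  Group 3: 'a' x 2 (positions 6-7)
  Group 4: 'c' x 4 (positions 8-11)
  Group 5: 'a' x 3 (positions 12-14)
  Group 6: 'd' x 2 (positions 15-16)
Total groups: 6

6


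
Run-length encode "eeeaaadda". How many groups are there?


Input: eeeaaadda
Scanning for consecutive runs:
  Group 1: 'e' x 3 (positions 0-2)
  Group 2: 'a' x 3 (positions 3-5)
  Group 3: 'd' x 2 (positions 6-7)
  Group 4: 'a' x 1 (positions 8-8)
Total groups: 4

4


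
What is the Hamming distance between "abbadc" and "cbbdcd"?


Comparing "abbadc" and "cbbdcd" position by position:
  Position 0: 'a' vs 'c' => differ
  Position 1: 'b' vs 'b' => same
  Position 2: 'b' vs 'b' => same
  Position 3: 'a' vs 'd' => differ
  Position 4: 'd' vs 'c' => differ
  Position 5: 'c' vs 'd' => differ
Total differences (Hamming distance): 4

4


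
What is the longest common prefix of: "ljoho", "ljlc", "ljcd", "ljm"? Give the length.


Words: ljoho, ljlc, ljcd, ljm
  Position 0: all 'l' => match
  Position 1: all 'j' => match
  Position 2: ('o', 'l', 'c', 'm') => mismatch, stop
LCP = "lj" (length 2)

2


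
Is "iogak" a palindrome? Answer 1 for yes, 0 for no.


Input: iogak
Reversed: kagoi
  Compare pos 0 ('i') with pos 4 ('k'): MISMATCH
  Compare pos 1 ('o') with pos 3 ('a'): MISMATCH
Result: not a palindrome

0


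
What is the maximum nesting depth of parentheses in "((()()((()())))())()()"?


Input: "((()()((()())))())()()"
Tracking depth:
  Position 0 '(': depth becomes 1
  Position 1 '(': depth becomes 2
  Position 2 '(': depth becomes 3
  Position 3 ')': depth becomes 2
  Position 4 '(': depth becomes 3
  Position 5 ')': depth becomes 2
  Position 6 '(': depth becomes 3
  Position 7 '(': depth becomes 4
  Position 8 '(': depth becomes 5
  Position 9 ')': depth becomes 4
  Position 10 '(': depth becomes 5
  Position 11 ')': depth becomes 4
  Position 12 ')': depth becomes 3
  Position 13 ')': depth becomes 2
  Position 14 ')': depth becomes 1
  Position 15 '(': depth becomes 2
  Position 16 ')': depth becomes 1
  Position 17 ')': depth becomes 0
  Position 18 '(': depth becomes 1
  Position 19 ')': depth becomes 0
  Position 20 '(': depth becomes 1
  Position 21 ')': depth becomes 0
Maximum depth reached: 5

5


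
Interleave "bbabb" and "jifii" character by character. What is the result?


Interleaving "bbabb" and "jifii":
  Position 0: 'b' from first, 'j' from second => "bj"
  Position 1: 'b' from first, 'i' from second => "bi"
  Position 2: 'a' from first, 'f' from second => "af"
  Position 3: 'b' from first, 'i' from second => "bi"
  Position 4: 'b' from first, 'i' from second => "bi"
Result: bjbiafbibi

bjbiafbibi


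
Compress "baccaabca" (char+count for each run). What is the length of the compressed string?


Input: baccaabca
Runs:
  'b' x 1 => "b1"
  'a' x 1 => "a1"
  'c' x 2 => "c2"
  'a' x 2 => "a2"
  'b' x 1 => "b1"
  'c' x 1 => "c1"
  'a' x 1 => "a1"
Compressed: "b1a1c2a2b1c1a1"
Compressed length: 14

14


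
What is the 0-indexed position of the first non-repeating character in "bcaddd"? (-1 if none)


Input: bcaddd
Character frequencies:
  'a': 1
  'b': 1
  'c': 1
  'd': 3
Scanning left to right for freq == 1:
  Position 0 ('b'): unique! => answer = 0

0


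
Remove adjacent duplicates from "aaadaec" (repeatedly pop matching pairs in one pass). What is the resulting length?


Input: aaadaec
Stack-based adjacent duplicate removal:
  Read 'a': push. Stack: a
  Read 'a': matches stack top 'a' => pop. Stack: (empty)
  Read 'a': push. Stack: a
  Read 'd': push. Stack: ad
  Read 'a': push. Stack: ada
  Read 'e': push. Stack: adae
  Read 'c': push. Stack: adaec
Final stack: "adaec" (length 5)

5


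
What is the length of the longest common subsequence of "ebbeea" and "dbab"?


LCS of "ebbeea" and "dbab"
DP table:
           d    b    a    b
      0    0    0    0    0
  e   0    0    0    0    0
  b   0    0    1    1    1
  b   0    0    1    1    2
  e   0    0    1    1    2
  e   0    0    1    1    2
  a   0    0    1    2    2
LCS length = dp[6][4] = 2

2


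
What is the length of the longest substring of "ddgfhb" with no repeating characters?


Input: "ddgfhb"
Sliding window (track last position of each char):
  Position 0 ('d'): window [0,0] length 1 -- new best
  Position 1 ('d'): repeat (last at 0), move window start to 1
  Position 1 ('d'): window [1,1] length 1
  Position 2 ('g'): window [1,2] length 2 -- new best
  Position 3 ('f'): window [1,3] length 3 -- new best
  Position 4 ('h'): window [1,4] length 4 -- new best
  Position 5 ('b'): window [1,5] length 5 -- new best
Longest substring with no repeats: "dgfhb" with length 5

5


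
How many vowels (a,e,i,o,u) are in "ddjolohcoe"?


Input: ddjolohcoe
Checking each character:
  'd' at position 0: consonant
  'd' at position 1: consonant
  'j' at position 2: consonant
  'o' at position 3: vowel (running total: 1)
  'l' at position 4: consonant
  'o' at position 5: vowel (running total: 2)
  'h' at position 6: consonant
  'c' at position 7: consonant
  'o' at position 8: vowel (running total: 3)
  'e' at position 9: vowel (running total: 4)
Total vowels: 4

4


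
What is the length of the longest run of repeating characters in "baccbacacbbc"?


Input: "baccbacacbbc"
Scanning for longest run:
  Position 1 ('a'): new char, reset run to 1
  Position 2 ('c'): new char, reset run to 1
  Position 3 ('c'): continues run of 'c', length=2
  Position 4 ('b'): new char, reset run to 1
  Position 5 ('a'): new char, reset run to 1
  Position 6 ('c'): new char, reset run to 1
  Position 7 ('a'): new char, reset run to 1
  Position 8 ('c'): new char, reset run to 1
  Position 9 ('b'): new char, reset run to 1
  Position 10 ('b'): continues run of 'b', length=2
  Position 11 ('c'): new char, reset run to 1
Longest run: 'c' with length 2

2


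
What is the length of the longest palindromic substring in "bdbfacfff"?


Input: "bdbfacfff"
Checking substrings for palindromes:
  [0:3] "bdb" (len 3) => palindrome
  [6:9] "fff" (len 3) => palindrome
  [6:8] "ff" (len 2) => palindrome
  [7:9] "ff" (len 2) => palindrome
Longest palindromic substring: "bdb" with length 3

3
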